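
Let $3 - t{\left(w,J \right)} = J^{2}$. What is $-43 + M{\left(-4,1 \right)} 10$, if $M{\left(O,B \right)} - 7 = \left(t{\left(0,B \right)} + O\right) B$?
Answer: $7$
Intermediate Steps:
$t{\left(w,J \right)} = 3 - J^{2}$
$M{\left(O,B \right)} = 7 + B \left(3 + O - B^{2}\right)$ ($M{\left(O,B \right)} = 7 + \left(\left(3 - B^{2}\right) + O\right) B = 7 + \left(3 + O - B^{2}\right) B = 7 + B \left(3 + O - B^{2}\right)$)
$-43 + M{\left(-4,1 \right)} 10 = -43 + \left(7 + 1 \left(-4\right) - 1 \left(-3 + 1^{2}\right)\right) 10 = -43 + \left(7 - 4 - 1 \left(-3 + 1\right)\right) 10 = -43 + \left(7 - 4 - 1 \left(-2\right)\right) 10 = -43 + \left(7 - 4 + 2\right) 10 = -43 + 5 \cdot 10 = -43 + 50 = 7$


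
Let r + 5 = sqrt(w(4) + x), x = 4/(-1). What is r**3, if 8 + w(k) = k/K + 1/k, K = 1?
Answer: -35/4 + 269*I*sqrt(31)/8 ≈ -8.75 + 187.22*I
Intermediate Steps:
w(k) = -8 + k + 1/k (w(k) = -8 + (k/1 + 1/k) = -8 + (k*1 + 1/k) = -8 + (k + 1/k) = -8 + k + 1/k)
x = -4 (x = 4*(-1) = -4)
r = -5 + I*sqrt(31)/2 (r = -5 + sqrt((-8 + 4 + 1/4) - 4) = -5 + sqrt(-15/4 - 4) = -5 + sqrt(-31/4) = -5 + I*sqrt(31)/2 ≈ -5.0 + 2.7839*I)
r**3 = (-5 + I*sqrt(31)/2)**3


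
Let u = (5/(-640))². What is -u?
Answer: -1/16384 ≈ -6.1035e-5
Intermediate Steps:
u = 1/16384 (u = (5*(-1/640))² = (-1/128)² = 1/16384 ≈ 6.1035e-5)
-u = -1*1/16384 = -1/16384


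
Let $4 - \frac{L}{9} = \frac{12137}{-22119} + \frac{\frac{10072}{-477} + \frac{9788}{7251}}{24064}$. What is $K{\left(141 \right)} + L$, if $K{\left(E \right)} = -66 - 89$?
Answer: $- \frac{648060873834207}{5682043856768} \approx -114.05$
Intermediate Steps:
$K{\left(E \right)} = -155$ ($K{\left(E \right)} = -66 - 89 = -155$)
$L = \frac{232655923964833}{5682043856768}$ ($L = 36 - 9 \left(\frac{12137}{-22119} + \frac{\frac{10072}{-477} + \frac{9788}{7251}}{24064}\right) = 36 - 9 \left(12137 \left(- \frac{1}{22119}\right) + \left(10072 \left(- \frac{1}{477}\right) + 9788 \cdot \frac{1}{7251}\right) \frac{1}{24064}\right) = 36 - 9 \left(- \frac{12137}{22119} + \left(- \frac{10072}{477} + \frac{9788}{7251}\right) \frac{1}{24064}\right) = 36 - 9 \left(- \frac{12137}{22119} - \frac{5696933}{6935900544}\right) = 36 - - \frac{28102345121185}{5682043856768} = 36 + \frac{28102345121185}{5682043856768} = \frac{232655923964833}{5682043856768} \approx 40.946$)
$K{\left(141 \right)} + L = -155 + \frac{232655923964833}{5682043856768} = - \frac{648060873834207}{5682043856768}$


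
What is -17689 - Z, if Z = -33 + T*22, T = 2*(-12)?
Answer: -17128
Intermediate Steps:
T = -24
Z = -561 (Z = -33 - 24*22 = -33 - 528 = -561)
-17689 - Z = -17689 - 1*(-561) = -17689 + 561 = -17128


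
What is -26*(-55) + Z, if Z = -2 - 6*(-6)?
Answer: 1464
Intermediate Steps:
Z = 34 (Z = -2 + 36 = 34)
-26*(-55) + Z = -26*(-55) + 34 = 1430 + 34 = 1464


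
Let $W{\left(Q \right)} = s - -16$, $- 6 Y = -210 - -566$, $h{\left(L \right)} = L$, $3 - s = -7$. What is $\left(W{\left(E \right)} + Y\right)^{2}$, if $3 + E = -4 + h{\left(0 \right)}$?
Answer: $\frac{10000}{9} \approx 1111.1$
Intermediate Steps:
$s = 10$ ($s = 3 - -7 = 3 + 7 = 10$)
$Y = - \frac{178}{3}$ ($Y = - \frac{-210 - -566}{6} = - \frac{-210 + 566}{6} = \left(- \frac{1}{6}\right) 356 = - \frac{178}{3} \approx -59.333$)
$E = -7$ ($E = -3 + \left(-4 + 0\right) = -3 - 4 = -7$)
$W{\left(Q \right)} = 26$ ($W{\left(Q \right)} = 10 - -16 = 10 + 16 = 26$)
$\left(W{\left(E \right)} + Y\right)^{2} = \left(26 - \frac{178}{3}\right)^{2} = \left(- \frac{100}{3}\right)^{2} = \frac{10000}{9}$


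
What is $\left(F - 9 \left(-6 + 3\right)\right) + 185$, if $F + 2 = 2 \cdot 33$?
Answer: $276$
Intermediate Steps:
$F = 64$ ($F = -2 + 2 \cdot 33 = -2 + 66 = 64$)
$\left(F - 9 \left(-6 + 3\right)\right) + 185 = \left(64 - 9 \left(-6 + 3\right)\right) + 185 = \left(64 - -27\right) + 185 = \left(64 + 27\right) + 185 = 91 + 185 = 276$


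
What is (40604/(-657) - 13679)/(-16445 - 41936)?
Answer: 9027707/38356317 ≈ 0.23536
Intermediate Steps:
(40604/(-657) - 13679)/(-16445 - 41936) = (40604*(-1/657) - 13679)/(-58381) = (-40604/657 - 13679)*(-1/58381) = -9027707/657*(-1/58381) = 9027707/38356317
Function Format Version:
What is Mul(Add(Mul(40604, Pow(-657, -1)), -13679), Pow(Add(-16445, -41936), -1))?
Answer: Rational(9027707, 38356317) ≈ 0.23536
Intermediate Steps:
Mul(Add(Mul(40604, Pow(-657, -1)), -13679), Pow(Add(-16445, -41936), -1)) = Mul(Add(Mul(40604, Rational(-1, 657)), -13679), Pow(-58381, -1)) = Mul(Add(Rational(-40604, 657), -13679), Rational(-1, 58381)) = Mul(Rational(-9027707, 657), Rational(-1, 58381)) = Rational(9027707, 38356317)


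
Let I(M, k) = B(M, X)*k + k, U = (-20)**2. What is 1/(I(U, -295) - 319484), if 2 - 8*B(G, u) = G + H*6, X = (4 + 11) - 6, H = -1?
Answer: -1/305324 ≈ -3.2752e-6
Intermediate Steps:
U = 400
X = 9 (X = 15 - 6 = 9)
B(G, u) = 1 - G/8 (B(G, u) = 1/4 - (G - 1*6)/8 = 1/4 - (G - 6)/8 = 1/4 - (-6 + G)/8 = 1/4 + (3/4 - G/8) = 1 - G/8)
I(M, k) = k + k*(1 - M/8) (I(M, k) = (1 - M/8)*k + k = k*(1 - M/8) + k = k + k*(1 - M/8))
1/(I(U, -295) - 319484) = 1/((1/8)*(-295)*(16 - 1*400) - 319484) = 1/((1/8)*(-295)*(16 - 400) - 319484) = 1/((1/8)*(-295)*(-384) - 319484) = 1/(14160 - 319484) = 1/(-305324) = -1/305324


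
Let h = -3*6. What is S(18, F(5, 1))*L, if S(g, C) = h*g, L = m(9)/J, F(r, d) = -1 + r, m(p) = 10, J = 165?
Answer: -216/11 ≈ -19.636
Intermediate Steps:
h = -18
L = 2/33 (L = 10/165 = 10*(1/165) = 2/33 ≈ 0.060606)
S(g, C) = -18*g
S(18, F(5, 1))*L = -18*18*(2/33) = -324*2/33 = -216/11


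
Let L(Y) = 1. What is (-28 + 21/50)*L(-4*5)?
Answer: -1379/50 ≈ -27.580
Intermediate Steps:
(-28 + 21/50)*L(-4*5) = (-28 + 21/50)*1 = -1379/50*1 = -1379/50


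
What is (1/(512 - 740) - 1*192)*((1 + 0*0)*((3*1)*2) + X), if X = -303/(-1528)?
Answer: -138203989/116128 ≈ -1190.1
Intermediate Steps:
X = 303/1528 (X = -303*(-1/1528) = 303/1528 ≈ 0.19830)
(1/(512 - 740) - 1*192)*((1 + 0*0)*((3*1)*2) + X) = (1/(512 - 740) - 1*192)*((1 + 0*0)*((3*1)*2) + 303/1528) = (1/(-228) - 192)*((1 + 0)*(3*2) + 303/1528) = (-1/228 - 192)*(1*6 + 303/1528) = -43777*(6 + 303/1528)/228 = -43777/228*9471/1528 = -138203989/116128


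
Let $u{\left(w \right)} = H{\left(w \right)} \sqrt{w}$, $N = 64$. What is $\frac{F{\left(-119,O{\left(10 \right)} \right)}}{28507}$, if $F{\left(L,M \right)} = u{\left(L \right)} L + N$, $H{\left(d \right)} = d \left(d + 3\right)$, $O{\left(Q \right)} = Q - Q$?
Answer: $\frac{64}{28507} - \frac{56644 i \sqrt{119}}{983} \approx 0.0022451 - 628.6 i$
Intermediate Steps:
$O{\left(Q \right)} = 0$
$H{\left(d \right)} = d \left(3 + d\right)$
$u{\left(w \right)} = w^{\frac{3}{2}} \left(3 + w\right)$ ($u{\left(w \right)} = w \left(3 + w\right) \sqrt{w} = w^{\frac{3}{2}} \left(3 + w\right)$)
$F{\left(L,M \right)} = 64 + L^{\frac{5}{2}} \left(3 + L\right)$ ($F{\left(L,M \right)} = L^{\frac{3}{2}} \left(3 + L\right) L + 64 = L^{\frac{5}{2}} \left(3 + L\right) + 64 = 64 + L^{\frac{5}{2}} \left(3 + L\right)$)
$\frac{F{\left(-119,O{\left(10 \right)} \right)}}{28507} = \frac{64 + \left(-119\right)^{\frac{5}{2}} \left(3 - 119\right)}{28507} = \left(64 + 14161 i \sqrt{119} \left(-116\right)\right) \frac{1}{28507} = \left(64 - 1642676 i \sqrt{119}\right) \frac{1}{28507} = \frac{64}{28507} - \frac{56644 i \sqrt{119}}{983}$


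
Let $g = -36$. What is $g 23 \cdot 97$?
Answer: $-80316$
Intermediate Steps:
$g 23 \cdot 97 = \left(-36\right) 23 \cdot 97 = \left(-828\right) 97 = -80316$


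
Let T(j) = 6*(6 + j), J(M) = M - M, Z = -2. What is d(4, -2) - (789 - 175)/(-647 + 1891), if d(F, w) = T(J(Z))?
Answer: 22085/622 ≈ 35.506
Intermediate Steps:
J(M) = 0
T(j) = 36 + 6*j
d(F, w) = 36 (d(F, w) = 36 + 6*0 = 36 + 0 = 36)
d(4, -2) - (789 - 175)/(-647 + 1891) = 36 - (789 - 175)/(-647 + 1891) = 36 - 614/1244 = 36 - 1*307/622 = 36 - 307/622 = 22085/622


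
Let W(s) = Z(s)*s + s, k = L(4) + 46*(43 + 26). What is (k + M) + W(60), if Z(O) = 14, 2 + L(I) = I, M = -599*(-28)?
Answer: 20848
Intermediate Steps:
M = 16772
L(I) = -2 + I
k = 3176 (k = (-2 + 4) + 46*(43 + 26) = 2 + 46*69 = 2 + 3174 = 3176)
W(s) = 15*s (W(s) = 14*s + s = 15*s)
(k + M) + W(60) = (3176 + 16772) + 15*60 = 19948 + 900 = 20848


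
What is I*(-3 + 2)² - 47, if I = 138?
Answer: 91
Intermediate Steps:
I*(-3 + 2)² - 47 = 138*(-3 + 2)² - 47 = 138*(-1)² - 47 = 138*1 - 47 = 138 - 47 = 91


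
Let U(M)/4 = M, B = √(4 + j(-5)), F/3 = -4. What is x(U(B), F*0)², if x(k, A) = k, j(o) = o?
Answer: -16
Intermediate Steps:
F = -12 (F = 3*(-4) = -12)
B = I (B = √(4 - 5) = √(-1) = I ≈ 1.0*I)
U(M) = 4*M
x(U(B), F*0)² = (4*I)² = -16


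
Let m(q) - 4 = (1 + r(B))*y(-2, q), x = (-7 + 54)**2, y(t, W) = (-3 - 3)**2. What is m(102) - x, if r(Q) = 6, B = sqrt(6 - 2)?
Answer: -1953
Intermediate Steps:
y(t, W) = 36 (y(t, W) = (-6)**2 = 36)
B = 2 (B = sqrt(4) = 2)
x = 2209 (x = 47**2 = 2209)
m(q) = 256 (m(q) = 4 + (1 + 6)*36 = 4 + 7*36 = 4 + 252 = 256)
m(102) - x = 256 - 1*2209 = 256 - 2209 = -1953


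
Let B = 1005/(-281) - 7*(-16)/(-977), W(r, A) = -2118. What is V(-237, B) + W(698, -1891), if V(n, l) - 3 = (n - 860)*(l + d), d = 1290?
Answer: -387974537936/274537 ≈ -1.4132e+6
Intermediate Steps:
B = -1013357/274537 (B = 1005*(-1/281) + 112*(-1/977) = -1005/281 - 112/977 = -1013357/274537 ≈ -3.6912)
V(n, l) = 3 + (-860 + n)*(1290 + l) (V(n, l) = 3 + (n - 860)*(l + 1290) = 3 + (-860 + n)*(1290 + l))
V(-237, B) + W(698, -1891) = (-1109397 - 860*(-1013357/274537) + 1290*(-237) - 1013357/274537*(-237)) - 2118 = (-1109397 + 871487020/274537 - 305730 + 240165609/274537) - 2118 = -387393068570/274537 - 2118 = -387974537936/274537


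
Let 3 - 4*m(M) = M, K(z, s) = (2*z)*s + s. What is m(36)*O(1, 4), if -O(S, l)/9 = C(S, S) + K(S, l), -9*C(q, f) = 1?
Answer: 3531/4 ≈ 882.75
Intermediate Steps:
K(z, s) = s + 2*s*z (K(z, s) = 2*s*z + s = s + 2*s*z)
C(q, f) = -⅑ (C(q, f) = -⅑*1 = -⅑)
m(M) = ¾ - M/4
O(S, l) = 1 - 9*l*(1 + 2*S) (O(S, l) = -9*(-⅑ + l*(1 + 2*S)) = 1 - 9*l*(1 + 2*S))
m(36)*O(1, 4) = (¾ - ¼*36)*(1 - 9*4*(1 + 2*1)) = (¾ - 9)*(1 - 9*4*(1 + 2)) = -33*(1 - 9*4*3)/4 = -33*(1 - 108)/4 = -33/4*(-107) = 3531/4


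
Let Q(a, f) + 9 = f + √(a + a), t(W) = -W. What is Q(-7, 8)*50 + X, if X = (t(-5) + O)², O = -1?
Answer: -34 + 50*I*√14 ≈ -34.0 + 187.08*I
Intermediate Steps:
Q(a, f) = -9 + f + √2*√a (Q(a, f) = -9 + (f + √(a + a)) = -9 + (f + √(2*a)) = -9 + (f + √2*√a) = -9 + f + √2*√a)
X = 16 (X = (-1*(-5) - 1)² = (5 - 1)² = 4² = 16)
Q(-7, 8)*50 + X = (-9 + 8 + √2*√(-7))*50 + 16 = (-9 + 8 + √2*(I*√7))*50 + 16 = (-9 + 8 + I*√14)*50 + 16 = (-1 + I*√14)*50 + 16 = (-50 + 50*I*√14) + 16 = -34 + 50*I*√14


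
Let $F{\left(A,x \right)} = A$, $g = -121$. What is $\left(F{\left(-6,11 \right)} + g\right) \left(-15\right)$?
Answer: $1905$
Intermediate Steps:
$\left(F{\left(-6,11 \right)} + g\right) \left(-15\right) = \left(-6 - 121\right) \left(-15\right) = \left(-127\right) \left(-15\right) = 1905$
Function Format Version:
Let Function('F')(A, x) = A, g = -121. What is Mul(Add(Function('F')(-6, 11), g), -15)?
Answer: 1905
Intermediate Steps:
Mul(Add(Function('F')(-6, 11), g), -15) = Mul(Add(-6, -121), -15) = Mul(-127, -15) = 1905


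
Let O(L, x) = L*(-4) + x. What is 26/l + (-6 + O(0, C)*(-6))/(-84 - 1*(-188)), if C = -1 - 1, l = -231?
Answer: -659/12012 ≈ -0.054862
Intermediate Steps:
C = -2
O(L, x) = x - 4*L (O(L, x) = -4*L + x = x - 4*L)
26/l + (-6 + O(0, C)*(-6))/(-84 - 1*(-188)) = 26/(-231) + (-6 + (-2 - 4*0)*(-6))/(-84 - 1*(-188)) = 26*(-1/231) + (-6 + (-2 + 0)*(-6))/(-84 + 188) = -26/231 + (-6 - 2*(-6))/104 = -26/231 + (-6 + 12)*(1/104) = -26/231 + 6*(1/104) = -26/231 + 3/52 = -659/12012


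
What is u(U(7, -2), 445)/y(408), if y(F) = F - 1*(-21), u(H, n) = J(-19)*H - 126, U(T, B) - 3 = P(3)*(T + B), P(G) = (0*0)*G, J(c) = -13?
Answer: -5/13 ≈ -0.38462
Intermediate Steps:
P(G) = 0 (P(G) = 0*G = 0)
U(T, B) = 3 (U(T, B) = 3 + 0*(T + B) = 3 + 0*(B + T) = 3 + 0 = 3)
u(H, n) = -126 - 13*H (u(H, n) = -13*H - 126 = -126 - 13*H)
y(F) = 21 + F (y(F) = F + 21 = 21 + F)
u(U(7, -2), 445)/y(408) = (-126 - 13*3)/(21 + 408) = (-126 - 39)/429 = -165*1/429 = -5/13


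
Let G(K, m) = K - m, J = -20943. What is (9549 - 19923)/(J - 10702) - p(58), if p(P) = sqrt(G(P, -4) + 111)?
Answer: 10374/31645 - sqrt(173) ≈ -12.825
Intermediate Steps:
p(P) = sqrt(115 + P) (p(P) = sqrt((P - 1*(-4)) + 111) = sqrt((P + 4) + 111) = sqrt((4 + P) + 111) = sqrt(115 + P))
(9549 - 19923)/(J - 10702) - p(58) = (9549 - 19923)/(-20943 - 10702) - sqrt(115 + 58) = -10374/(-31645) - sqrt(173) = -10374*(-1/31645) - sqrt(173) = 10374/31645 - sqrt(173)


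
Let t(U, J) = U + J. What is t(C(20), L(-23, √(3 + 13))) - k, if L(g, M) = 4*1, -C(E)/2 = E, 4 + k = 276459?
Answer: -276491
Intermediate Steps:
k = 276455 (k = -4 + 276459 = 276455)
C(E) = -2*E
L(g, M) = 4
t(U, J) = J + U
t(C(20), L(-23, √(3 + 13))) - k = (4 - 2*20) - 1*276455 = (4 - 40) - 276455 = -36 - 276455 = -276491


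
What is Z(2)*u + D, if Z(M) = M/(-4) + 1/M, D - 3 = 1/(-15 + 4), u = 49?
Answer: 32/11 ≈ 2.9091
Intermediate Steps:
D = 32/11 (D = 3 + 1/(-15 + 4) = 3 + 1/(-11) = 3 - 1/11 = 32/11 ≈ 2.9091)
Z(M) = 1/M - M/4 (Z(M) = M*(-¼) + 1/M = -M/4 + 1/M = 1/M - M/4)
Z(2)*u + D = (1/2 - ¼*2)*49 + 32/11 = (½ - ½)*49 + 32/11 = 0*49 + 32/11 = 0 + 32/11 = 32/11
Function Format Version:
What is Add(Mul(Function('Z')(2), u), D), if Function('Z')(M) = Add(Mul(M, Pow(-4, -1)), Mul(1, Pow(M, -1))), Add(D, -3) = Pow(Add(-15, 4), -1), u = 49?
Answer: Rational(32, 11) ≈ 2.9091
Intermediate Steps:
D = Rational(32, 11) (D = Add(3, Pow(Add(-15, 4), -1)) = Add(3, Pow(-11, -1)) = Add(3, Rational(-1, 11)) = Rational(32, 11) ≈ 2.9091)
Function('Z')(M) = Add(Pow(M, -1), Mul(Rational(-1, 4), M)) (Function('Z')(M) = Add(Mul(M, Rational(-1, 4)), Pow(M, -1)) = Add(Mul(Rational(-1, 4), M), Pow(M, -1)) = Add(Pow(M, -1), Mul(Rational(-1, 4), M)))
Add(Mul(Function('Z')(2), u), D) = Add(Mul(Add(Pow(2, -1), Mul(Rational(-1, 4), 2)), 49), Rational(32, 11)) = Add(Mul(Add(Rational(1, 2), Rational(-1, 2)), 49), Rational(32, 11)) = Add(Mul(0, 49), Rational(32, 11)) = Add(0, Rational(32, 11)) = Rational(32, 11)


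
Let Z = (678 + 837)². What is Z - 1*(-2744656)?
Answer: 5039881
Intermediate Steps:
Z = 2295225 (Z = 1515² = 2295225)
Z - 1*(-2744656) = 2295225 - 1*(-2744656) = 2295225 + 2744656 = 5039881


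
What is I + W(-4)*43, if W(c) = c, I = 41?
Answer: -131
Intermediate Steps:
I + W(-4)*43 = 41 - 4*43 = 41 - 172 = -131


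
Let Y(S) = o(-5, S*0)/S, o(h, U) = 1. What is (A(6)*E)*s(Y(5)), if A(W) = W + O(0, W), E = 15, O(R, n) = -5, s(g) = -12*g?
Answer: -36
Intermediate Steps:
Y(S) = 1/S
A(W) = -5 + W (A(W) = W - 5 = -5 + W)
(A(6)*E)*s(Y(5)) = ((-5 + 6)*15)*(-12/5) = (1*15)*(-12*⅕) = 15*(-12/5) = -36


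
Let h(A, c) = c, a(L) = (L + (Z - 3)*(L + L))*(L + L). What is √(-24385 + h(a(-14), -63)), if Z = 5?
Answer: 8*I*√382 ≈ 156.36*I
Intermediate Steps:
a(L) = 10*L² (a(L) = (L + (5 - 3)*(L + L))*(L + L) = (L + 2*(2*L))*(2*L) = (L + 4*L)*(2*L) = (5*L)*(2*L) = 10*L²)
√(-24385 + h(a(-14), -63)) = √(-24385 - 63) = √(-24448) = 8*I*√382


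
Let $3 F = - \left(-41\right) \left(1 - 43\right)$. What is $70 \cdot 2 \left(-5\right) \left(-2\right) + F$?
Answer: $826$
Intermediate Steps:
$F = -574$ ($F = \frac{\left(-1\right) \left(- 41 \left(1 - 43\right)\right)}{3} = \frac{\left(-1\right) \left(\left(-41\right) \left(-42\right)\right)}{3} = \frac{\left(-1\right) 1722}{3} = \frac{1}{3} \left(-1722\right) = -574$)
$70 \cdot 2 \left(-5\right) \left(-2\right) + F = 70 \cdot 2 \left(-5\right) \left(-2\right) - 574 = 70 \left(\left(-10\right) \left(-2\right)\right) - 574 = 70 \cdot 20 - 574 = 1400 - 574 = 826$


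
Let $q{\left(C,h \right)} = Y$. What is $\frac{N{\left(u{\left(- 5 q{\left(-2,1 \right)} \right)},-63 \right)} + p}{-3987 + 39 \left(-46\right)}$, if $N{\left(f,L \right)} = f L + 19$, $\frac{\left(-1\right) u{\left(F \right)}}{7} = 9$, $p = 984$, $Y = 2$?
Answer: $- \frac{4972}{5781} \approx -0.86006$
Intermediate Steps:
$q{\left(C,h \right)} = 2$
$u{\left(F \right)} = -63$ ($u{\left(F \right)} = \left(-7\right) 9 = -63$)
$N{\left(f,L \right)} = 19 + L f$ ($N{\left(f,L \right)} = L f + 19 = 19 + L f$)
$\frac{N{\left(u{\left(- 5 q{\left(-2,1 \right)} \right)},-63 \right)} + p}{-3987 + 39 \left(-46\right)} = \frac{\left(19 - -3969\right) + 984}{-3987 + 39 \left(-46\right)} = \frac{\left(19 + 3969\right) + 984}{-3987 - 1794} = \frac{3988 + 984}{-5781} = 4972 \left(- \frac{1}{5781}\right) = - \frac{4972}{5781}$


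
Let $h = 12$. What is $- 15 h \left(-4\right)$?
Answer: $720$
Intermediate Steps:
$- 15 h \left(-4\right) = \left(-15\right) 12 \left(-4\right) = \left(-180\right) \left(-4\right) = 720$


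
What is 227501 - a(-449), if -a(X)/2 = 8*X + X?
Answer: 219419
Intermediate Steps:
a(X) = -18*X (a(X) = -2*(8*X + X) = -18*X)
227501 - a(-449) = 227501 - (-18)*(-449) = 227501 - 1*8082 = 227501 - 8082 = 219419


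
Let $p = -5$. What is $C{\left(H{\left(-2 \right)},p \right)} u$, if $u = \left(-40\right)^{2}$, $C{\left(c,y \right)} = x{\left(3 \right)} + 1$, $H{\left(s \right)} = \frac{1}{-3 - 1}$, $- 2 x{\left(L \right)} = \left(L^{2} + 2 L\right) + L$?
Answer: $-12800$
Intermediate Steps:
$x{\left(L \right)} = - \frac{3 L}{2} - \frac{L^{2}}{2}$ ($x{\left(L \right)} = - \frac{\left(L^{2} + 2 L\right) + L}{2} = - \frac{L^{2} + 3 L}{2} = - \frac{3 L}{2} - \frac{L^{2}}{2}$)
$H{\left(s \right)} = - \frac{1}{4}$ ($H{\left(s \right)} = \frac{1}{-4} = - \frac{1}{4}$)
$C{\left(c,y \right)} = -8$ ($C{\left(c,y \right)} = \left(- \frac{1}{2}\right) 3 \left(3 + 3\right) + 1 = \left(- \frac{1}{2}\right) 3 \cdot 6 + 1 = -9 + 1 = -8$)
$u = 1600$
$C{\left(H{\left(-2 \right)},p \right)} u = \left(-8\right) 1600 = -12800$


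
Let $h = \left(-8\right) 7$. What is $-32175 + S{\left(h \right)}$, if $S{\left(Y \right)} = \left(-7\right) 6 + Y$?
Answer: $-32273$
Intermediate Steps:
$h = -56$
$S{\left(Y \right)} = -42 + Y$
$-32175 + S{\left(h \right)} = -32175 - 98 = -32273$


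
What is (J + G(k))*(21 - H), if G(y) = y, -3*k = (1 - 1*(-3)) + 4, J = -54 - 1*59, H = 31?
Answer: 3470/3 ≈ 1156.7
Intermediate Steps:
J = -113 (J = -54 - 59 = -113)
k = -8/3 (k = -((1 - 1*(-3)) + 4)/3 = -((1 + 3) + 4)/3 = -(4 + 4)/3 = -⅓*8 = -8/3 ≈ -2.6667)
(J + G(k))*(21 - H) = (-113 - 8/3)*(21 - 1*31) = -347*(21 - 31)/3 = -347/3*(-10) = 3470/3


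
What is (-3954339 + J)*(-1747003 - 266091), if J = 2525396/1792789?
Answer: 14271413073854966050/1792789 ≈ 7.9605e+12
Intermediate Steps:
J = 2525396/1792789 (J = 2525396*(1/1792789) = 2525396/1792789 ≈ 1.4086)
(-3954339 + J)*(-1747003 - 266091) = (-3954339 + 2525396/1792789)*(-1747003 - 266091) = -7089292936075/1792789*(-2013094) = 14271413073854966050/1792789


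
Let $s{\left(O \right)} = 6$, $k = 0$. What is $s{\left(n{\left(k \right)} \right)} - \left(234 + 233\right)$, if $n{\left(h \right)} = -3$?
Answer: $-461$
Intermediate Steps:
$s{\left(n{\left(k \right)} \right)} - \left(234 + 233\right) = 6 - \left(234 + 233\right) = 6 - 467 = -461$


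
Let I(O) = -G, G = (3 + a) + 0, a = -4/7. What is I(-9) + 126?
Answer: 865/7 ≈ 123.57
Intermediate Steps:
a = -4/7 (a = -4*⅐ = -4/7 ≈ -0.57143)
G = 17/7 (G = (3 - 4/7) + 0 = 17/7 + 0 = 17/7 ≈ 2.4286)
I(O) = -17/7 (I(O) = -1*17/7 = -17/7)
I(-9) + 126 = -17/7 + 126 = 865/7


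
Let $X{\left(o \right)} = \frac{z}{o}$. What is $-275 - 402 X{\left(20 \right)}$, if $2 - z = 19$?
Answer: $\frac{667}{10} \approx 66.7$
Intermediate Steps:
$z = -17$ ($z = 2 - 19 = -17$)
$X{\left(o \right)} = - \frac{17}{o}$
$-275 - 402 X{\left(20 \right)} = -275 - 402 \left(- \frac{17}{20}\right) = -275 - 402 \left(\left(-17\right) \frac{1}{20}\right) = -275 - - \frac{3417}{10} = -275 + \frac{3417}{10} = \frac{667}{10}$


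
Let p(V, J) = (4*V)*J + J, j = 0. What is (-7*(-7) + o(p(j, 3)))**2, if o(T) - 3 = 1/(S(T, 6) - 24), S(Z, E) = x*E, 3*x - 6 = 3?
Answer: 96721/36 ≈ 2686.7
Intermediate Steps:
x = 3 (x = 2 + (1/3)*3 = 2 + 1 = 3)
S(Z, E) = 3*E
p(V, J) = J + 4*J*V (p(V, J) = 4*J*V + J = J + 4*J*V)
o(T) = 17/6 (o(T) = 3 + 1/(3*6 - 24) = 3 + 1/(18 - 24) = 3 + 1/(-6) = 3 - 1/6 = 17/6)
(-7*(-7) + o(p(j, 3)))**2 = (-7*(-7) + 17/6)**2 = (49 + 17/6)**2 = (311/6)**2 = 96721/36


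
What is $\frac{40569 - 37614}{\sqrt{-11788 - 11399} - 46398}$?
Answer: $- \frac{45702030}{717599197} - \frac{985 i \sqrt{23187}}{717599197} \approx -0.063687 - 0.00020901 i$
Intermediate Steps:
$\frac{40569 - 37614}{\sqrt{-11788 - 11399} - 46398} = \frac{40569 - 37614}{\sqrt{-23187} - 46398} = \frac{2955}{i \sqrt{23187} - 46398} = \frac{2955}{-46398 + i \sqrt{23187}}$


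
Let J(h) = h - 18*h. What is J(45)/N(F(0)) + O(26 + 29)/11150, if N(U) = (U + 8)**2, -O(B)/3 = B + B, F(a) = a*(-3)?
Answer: -855087/71360 ≈ -11.983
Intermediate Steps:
J(h) = -17*h
F(a) = -3*a
O(B) = -6*B (O(B) = -3*(B + B) = -6*B)
N(U) = (8 + U)**2
J(45)/N(F(0)) + O(26 + 29)/11150 = (-17*45)/((8 - 3*0)**2) - 6*(26 + 29)/11150 = -765/(8 + 0)**2 - 6*55*(1/11150) = -765/(8**2) - 330*1/11150 = -765/64 - 33/1115 = -855087/71360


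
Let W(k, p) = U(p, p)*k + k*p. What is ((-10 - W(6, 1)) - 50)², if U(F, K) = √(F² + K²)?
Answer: 4428 + 792*√2 ≈ 5548.1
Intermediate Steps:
W(k, p) = k*p + k*√2*√(p²) (W(k, p) = √(p² + p²)*k + k*p = √(2*p²)*k + k*p = (√2*√(p²))*k + k*p = k*√2*√(p²) + k*p = k*p + k*√2*√(p²))
((-10 - W(6, 1)) - 50)² = ((-10 - 6*(1 + √2*√(1²))) - 50)² = ((-10 - 6*(1 + √2*√1)) - 50)² = ((-10 - 6*(1 + √2*1)) - 50)² = ((-10 - 6*(1 + √2)) - 50)² = ((-10 - (6 + 6*√2)) - 50)² = ((-10 + (-6 - 6*√2)) - 50)² = ((-16 - 6*√2) - 50)² = (-66 - 6*√2)²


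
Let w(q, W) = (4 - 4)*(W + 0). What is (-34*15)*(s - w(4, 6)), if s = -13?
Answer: 6630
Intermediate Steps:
w(q, W) = 0 (w(q, W) = 0*W = 0)
(-34*15)*(s - w(4, 6)) = (-34*15)*(-13 - 1*0) = -510*(-13 + 0) = -510*(-13) = 6630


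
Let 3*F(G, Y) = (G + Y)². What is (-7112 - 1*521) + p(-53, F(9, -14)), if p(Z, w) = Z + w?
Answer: -23033/3 ≈ -7677.7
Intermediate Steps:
F(G, Y) = (G + Y)²/3
(-7112 - 1*521) + p(-53, F(9, -14)) = (-7112 - 1*521) + (-53 + (9 - 14)²/3) = (-7112 - 521) + (-53 + (⅓)*(-5)²) = -7633 + (-53 + (⅓)*25) = -7633 + (-53 + 25/3) = -7633 - 134/3 = -23033/3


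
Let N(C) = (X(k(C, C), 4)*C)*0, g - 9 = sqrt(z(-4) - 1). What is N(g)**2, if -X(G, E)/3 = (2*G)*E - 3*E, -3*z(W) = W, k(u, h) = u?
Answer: 0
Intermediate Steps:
z(W) = -W/3
X(G, E) = 9*E - 6*E*G (X(G, E) = -3*((2*G)*E - 3*E) = -3*(2*E*G - 3*E) = -3*(-3*E + 2*E*G) = 9*E - 6*E*G)
g = 9 + sqrt(3)/3 (g = 9 + sqrt(-1/3*(-4) - 1) = 9 + sqrt(4/3 - 1) = 9 + sqrt(1/3) = 9 + sqrt(3)/3 ≈ 9.5773)
N(C) = 0 (N(C) = ((3*4*(3 - 2*C))*C)*0 = ((36 - 24*C)*C)*0 = (C*(36 - 24*C))*0 = 0)
N(g)**2 = 0**2 = 0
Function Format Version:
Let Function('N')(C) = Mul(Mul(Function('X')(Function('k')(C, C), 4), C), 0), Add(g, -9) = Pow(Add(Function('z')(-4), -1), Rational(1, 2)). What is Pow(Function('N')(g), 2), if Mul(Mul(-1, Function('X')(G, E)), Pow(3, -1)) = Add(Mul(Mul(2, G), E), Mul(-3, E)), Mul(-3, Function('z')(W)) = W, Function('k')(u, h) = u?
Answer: 0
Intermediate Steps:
Function('z')(W) = Mul(Rational(-1, 3), W)
Function('X')(G, E) = Add(Mul(9, E), Mul(-6, E, G)) (Function('X')(G, E) = Mul(-3, Add(Mul(Mul(2, G), E), Mul(-3, E))) = Mul(-3, Add(Mul(2, E, G), Mul(-3, E))) = Mul(-3, Add(Mul(-3, E), Mul(2, E, G))) = Add(Mul(9, E), Mul(-6, E, G)))
g = Add(9, Mul(Rational(1, 3), Pow(3, Rational(1, 2)))) (g = Add(9, Pow(Add(Mul(Rational(-1, 3), -4), -1), Rational(1, 2))) = Add(9, Pow(Add(Rational(4, 3), -1), Rational(1, 2))) = Add(9, Pow(Rational(1, 3), Rational(1, 2))) = Add(9, Mul(Rational(1, 3), Pow(3, Rational(1, 2)))) ≈ 9.5773)
Function('N')(C) = 0 (Function('N')(C) = Mul(Mul(Mul(3, 4, Add(3, Mul(-2, C))), C), 0) = Mul(Mul(Add(36, Mul(-24, C)), C), 0) = Mul(Mul(C, Add(36, Mul(-24, C))), 0) = 0)
Pow(Function('N')(g), 2) = Pow(0, 2) = 0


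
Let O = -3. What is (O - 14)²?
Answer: 289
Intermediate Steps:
(O - 14)² = (-3 - 14)² = (-17)² = 289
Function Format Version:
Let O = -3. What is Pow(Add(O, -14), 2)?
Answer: 289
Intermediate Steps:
Pow(Add(O, -14), 2) = Pow(Add(-3, -14), 2) = Pow(-17, 2) = 289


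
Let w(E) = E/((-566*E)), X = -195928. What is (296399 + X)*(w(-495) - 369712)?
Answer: -21024259343703/566 ≈ -3.7145e+10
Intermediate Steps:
w(E) = -1/566 (w(E) = E*(-1/(566*E)) = -1/566)
(296399 + X)*(w(-495) - 369712) = (296399 - 195928)*(-1/566 - 369712) = 100471*(-209256993/566) = -21024259343703/566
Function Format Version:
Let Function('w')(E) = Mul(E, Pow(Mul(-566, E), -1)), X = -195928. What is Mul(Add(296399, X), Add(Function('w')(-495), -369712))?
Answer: Rational(-21024259343703, 566) ≈ -3.7145e+10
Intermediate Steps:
Function('w')(E) = Rational(-1, 566) (Function('w')(E) = Mul(E, Mul(Rational(-1, 566), Pow(E, -1))) = Rational(-1, 566))
Mul(Add(296399, X), Add(Function('w')(-495), -369712)) = Mul(Add(296399, -195928), Add(Rational(-1, 566), -369712)) = Mul(100471, Rational(-209256993, 566)) = Rational(-21024259343703, 566)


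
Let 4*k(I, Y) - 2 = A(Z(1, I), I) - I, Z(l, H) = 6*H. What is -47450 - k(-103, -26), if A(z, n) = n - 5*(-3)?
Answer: -189817/4 ≈ -47454.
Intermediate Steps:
A(z, n) = 15 + n (A(z, n) = n + 15 = 15 + n)
k(I, Y) = 17/4 (k(I, Y) = ½ + ((15 + I) - I)/4 = ½ + (¼)*15 = ½ + 15/4 = 17/4)
-47450 - k(-103, -26) = -47450 - 1*17/4 = -47450 - 17/4 = -189817/4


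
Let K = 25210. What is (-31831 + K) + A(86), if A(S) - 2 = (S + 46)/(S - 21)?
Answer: -430103/65 ≈ -6617.0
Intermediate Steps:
A(S) = 2 + (46 + S)/(-21 + S) (A(S) = 2 + (S + 46)/(S - 21) = 2 + (46 + S)/(-21 + S))
(-31831 + K) + A(86) = (-31831 + 25210) + (4 + 3*86)/(-21 + 86) = -6621 + (4 + 258)/65 = -6621 + (1/65)*262 = -6621 + 262/65 = -430103/65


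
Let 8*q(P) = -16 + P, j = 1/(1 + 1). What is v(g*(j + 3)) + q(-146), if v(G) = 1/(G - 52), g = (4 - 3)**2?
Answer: -7865/388 ≈ -20.271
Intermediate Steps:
g = 1 (g = 1**2 = 1)
j = 1/2 ≈ 0.50000
q(P) = -2 + P/8 (q(P) = (-16 + P)/8 = -2 + P/8)
v(G) = 1/(-52 + G)
v(g*(j + 3)) + q(-146) = 1/(-52 + 1*(1/2 + 3)) + (-2 + (1/8)*(-146)) = 1/(-52 + 1*(7/2)) + (-2 - 73/4) = 1/(-52 + 7/2) - 81/4 = 1/(-97/2) - 81/4 = -2/97 - 81/4 = -7865/388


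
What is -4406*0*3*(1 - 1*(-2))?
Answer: 0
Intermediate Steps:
-4406*0*3*(1 - 1*(-2)) = -0*(1 + 2) = -0*3 = -4406*0 = 0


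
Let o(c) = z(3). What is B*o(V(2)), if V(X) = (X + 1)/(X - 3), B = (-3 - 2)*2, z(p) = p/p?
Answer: -10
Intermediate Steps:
z(p) = 1
B = -10 (B = -5*2 = -10)
V(X) = (1 + X)/(-3 + X)
o(c) = 1
B*o(V(2)) = -10*1 = -10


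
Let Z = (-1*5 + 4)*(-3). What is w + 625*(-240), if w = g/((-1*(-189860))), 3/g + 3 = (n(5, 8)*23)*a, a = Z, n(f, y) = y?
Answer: -5211656999999/34744380 ≈ -1.5000e+5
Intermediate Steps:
Z = 3 (Z = (-5 + 4)*(-3) = -1*(-3) = 3)
a = 3
g = 1/183 (g = 3/(-3 + (8*23)*3) = 3/(-3 + 184*3) = 3/(-3 + 552) = 3/549 = 3*(1/549) = 1/183 ≈ 0.0054645)
w = 1/34744380 (w = 1/(183*((-1*(-189860)))) = (1/183)/189860 = (1/183)*(1/189860) = 1/34744380 ≈ 2.8782e-8)
w + 625*(-240) = 1/34744380 + 625*(-240) = 1/34744380 - 150000 = -5211656999999/34744380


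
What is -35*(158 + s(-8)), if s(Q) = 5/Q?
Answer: -44065/8 ≈ -5508.1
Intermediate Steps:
-35*(158 + s(-8)) = -35*(158 + 5/(-8)) = -35*(158 + 5*(-⅛)) = -35*(158 - 5/8) = -35*1259/8 = -44065/8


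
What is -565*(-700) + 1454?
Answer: 396954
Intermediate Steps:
-565*(-700) + 1454 = 395500 + 1454 = 396954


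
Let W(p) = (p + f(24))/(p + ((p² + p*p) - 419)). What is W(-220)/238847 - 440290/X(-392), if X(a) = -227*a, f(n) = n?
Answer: -722319847940521/145983123028652 ≈ -4.9480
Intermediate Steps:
W(p) = (24 + p)/(-419 + p + 2*p²) (W(p) = (p + 24)/(p + ((p² + p*p) - 419)) = (24 + p)/(p + ((p² + p²) - 419)) = (24 + p)/(p + (2*p² - 419)) = (24 + p)/(p + (-419 + 2*p²)) = (24 + p)/(-419 + p + 2*p²))
W(-220)/238847 - 440290/X(-392) = ((24 - 220)/(-419 - 220 + 2*(-220)²))/238847 - 440290/((-227*(-392))) = (-196/(-419 - 220 + 2*48400))*(1/238847) - 440290/88984 = (-196/(-419 - 220 + 96800))*(1/238847) - 440290*1/88984 = (-196/96161)*(1/238847) - 220145/44492 = ((1/96161)*(-196))*(1/238847) - 220145/44492 = -196/96161*1/238847 - 220145/44492 = -28/3281109481 - 220145/44492 = -722319847940521/145983123028652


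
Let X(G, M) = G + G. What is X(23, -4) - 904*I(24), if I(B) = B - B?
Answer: 46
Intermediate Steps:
I(B) = 0
X(G, M) = 2*G
X(23, -4) - 904*I(24) = 2*23 - 904*0 = 46 + 0 = 46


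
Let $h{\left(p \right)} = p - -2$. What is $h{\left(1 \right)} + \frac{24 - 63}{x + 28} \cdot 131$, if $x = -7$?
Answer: $- \frac{1682}{7} \approx -240.29$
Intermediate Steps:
$h{\left(p \right)} = 2 + p$ ($h{\left(p \right)} = p + 2 = 2 + p$)
$h{\left(1 \right)} + \frac{24 - 63}{x + 28} \cdot 131 = \left(2 + 1\right) + \frac{24 - 63}{-7 + 28} \cdot 131 = 3 + - \frac{39}{21} \cdot 131 = 3 + \left(-39\right) \frac{1}{21} \cdot 131 = 3 - \frac{1703}{7} = - \frac{1682}{7}$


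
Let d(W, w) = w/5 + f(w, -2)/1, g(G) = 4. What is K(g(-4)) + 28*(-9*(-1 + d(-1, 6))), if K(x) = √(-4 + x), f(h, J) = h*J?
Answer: 14868/5 ≈ 2973.6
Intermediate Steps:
f(h, J) = J*h
d(W, w) = -9*w/5 (d(W, w) = w/5 - 2*w/1 = w*(⅕) - 2*w*1 = w/5 - 2*w = -9*w/5)
K(g(-4)) + 28*(-9*(-1 + d(-1, 6))) = √(-4 + 4) + 28*(-9*(-1 - 9/5*6)) = √0 + 28*(-9*(-1 - 54/5)) = 0 + 28*(-9*(-59/5)) = 0 + 28*(531/5) = 0 + 14868/5 = 14868/5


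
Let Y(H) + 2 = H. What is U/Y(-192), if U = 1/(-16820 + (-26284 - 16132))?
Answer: 1/11491784 ≈ 8.7019e-8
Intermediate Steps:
Y(H) = -2 + H
U = -1/59236 (U = 1/(-16820 - 42416) = 1/(-59236) = -1/59236 ≈ -1.6882e-5)
U/Y(-192) = -1/(59236*(-2 - 192)) = -1/59236/(-194) = -1/59236*(-1/194) = 1/11491784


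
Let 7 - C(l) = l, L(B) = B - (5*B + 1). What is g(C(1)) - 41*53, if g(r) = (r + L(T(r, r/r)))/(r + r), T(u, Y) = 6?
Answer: -26095/12 ≈ -2174.6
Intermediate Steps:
L(B) = -1 - 4*B (L(B) = B - (1 + 5*B) = B + (-1 - 5*B) = -1 - 4*B)
C(l) = 7 - l
g(r) = (-25 + r)/(2*r) (g(r) = (r + (-1 - 4*6))/(r + r) = (r + (-1 - 24))/((2*r)) = (r - 25)*(1/(2*r)) = (-25 + r)*(1/(2*r)) = (-25 + r)/(2*r))
g(C(1)) - 41*53 = (-25 + (7 - 1*1))/(2*(7 - 1*1)) - 41*53 = (-25 + (7 - 1))/(2*(7 - 1)) - 2173 = (½)*(-25 + 6)/6 - 2173 = (½)*(⅙)*(-19) - 2173 = -19/12 - 2173 = -26095/12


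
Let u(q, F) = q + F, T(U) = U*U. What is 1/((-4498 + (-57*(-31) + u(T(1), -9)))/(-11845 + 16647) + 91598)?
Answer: 4802/439850857 ≈ 1.0917e-5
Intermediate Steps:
T(U) = U²
u(q, F) = F + q
1/((-4498 + (-57*(-31) + u(T(1), -9)))/(-11845 + 16647) + 91598) = 1/((-4498 + (-57*(-31) + (-9 + 1²)))/(-11845 + 16647) + 91598) = 1/((-4498 + (1767 + (-9 + 1)))/4802 + 91598) = 1/((-4498 + (1767 - 8))*(1/4802) + 91598) = 1/((-4498 + 1759)*(1/4802) + 91598) = 1/(-2739*1/4802 + 91598) = 1/(-2739/4802 + 91598) = 1/(439850857/4802) = 4802/439850857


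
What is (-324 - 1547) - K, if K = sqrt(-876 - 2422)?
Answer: -1871 - I*sqrt(3298) ≈ -1871.0 - 57.428*I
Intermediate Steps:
K = I*sqrt(3298) (K = sqrt(-3298) = I*sqrt(3298) ≈ 57.428*I)
(-324 - 1547) - K = (-324 - 1547) - I*sqrt(3298) = -1871 - I*sqrt(3298)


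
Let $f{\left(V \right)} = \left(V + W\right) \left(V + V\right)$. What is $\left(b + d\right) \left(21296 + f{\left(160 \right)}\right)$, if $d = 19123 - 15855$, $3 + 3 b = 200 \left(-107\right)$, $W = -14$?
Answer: $-262972528$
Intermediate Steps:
$b = - \frac{21403}{3}$ ($b = -1 + \frac{200 \left(-107\right)}{3} = -1 + \frac{1}{3} \left(-21400\right) = -1 - \frac{21400}{3} = - \frac{21403}{3} \approx -7134.3$)
$f{\left(V \right)} = 2 V \left(-14 + V\right)$ ($f{\left(V \right)} = \left(V - 14\right) \left(V + V\right) = \left(-14 + V\right) 2 V = 2 V \left(-14 + V\right)$)
$d = 3268$ ($d = 19123 - 15855 = 3268$)
$\left(b + d\right) \left(21296 + f{\left(160 \right)}\right) = \left(- \frac{21403}{3} + 3268\right) \left(21296 + 2 \cdot 160 \left(-14 + 160\right)\right) = - \frac{11599 \left(21296 + 2 \cdot 160 \cdot 146\right)}{3} = - \frac{11599 \left(21296 + 46720\right)}{3} = \left(- \frac{11599}{3}\right) 68016 = -262972528$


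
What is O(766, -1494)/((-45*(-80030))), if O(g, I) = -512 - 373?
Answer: -59/240090 ≈ -0.00024574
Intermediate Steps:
O(g, I) = -885
O(766, -1494)/((-45*(-80030))) = -885/((-45*(-80030))) = -885/3601350 = -885*1/3601350 = -59/240090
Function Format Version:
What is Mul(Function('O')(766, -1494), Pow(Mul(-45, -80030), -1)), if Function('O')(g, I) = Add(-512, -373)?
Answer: Rational(-59, 240090) ≈ -0.00024574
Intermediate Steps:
Function('O')(g, I) = -885
Mul(Function('O')(766, -1494), Pow(Mul(-45, -80030), -1)) = Mul(-885, Pow(Mul(-45, -80030), -1)) = Mul(-885, Pow(3601350, -1)) = Mul(-885, Rational(1, 3601350)) = Rational(-59, 240090)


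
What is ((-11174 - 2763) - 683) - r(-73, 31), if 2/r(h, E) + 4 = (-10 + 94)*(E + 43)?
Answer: -45409721/3106 ≈ -14620.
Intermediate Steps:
r(h, E) = 2/(3608 + 84*E) (r(h, E) = 2/(-4 + (-10 + 94)*(E + 43)) = 2/(-4 + 84*(43 + E)) = 2/(-4 + (3612 + 84*E)) = 2/(3608 + 84*E))
((-11174 - 2763) - 683) - r(-73, 31) = ((-11174 - 2763) - 683) - 1/(2*(902 + 21*31)) = (-13937 - 683) - 1/(2*(902 + 651)) = -14620 - 1/(2*1553) = -14620 - 1*1/3106 = -14620 - 1/3106 = -45409721/3106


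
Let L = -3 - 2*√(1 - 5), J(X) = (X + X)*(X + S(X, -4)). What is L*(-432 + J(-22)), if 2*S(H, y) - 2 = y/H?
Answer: -1464 - 1952*I ≈ -1464.0 - 1952.0*I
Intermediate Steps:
S(H, y) = 1 + y/(2*H) (S(H, y) = 1 + (y/H)/2 = 1 + y/(2*H))
J(X) = 2*X*(X + (-2 + X)/X) (J(X) = (X + X)*(X + (X + (½)*(-4))/X) = (2*X)*(X + (X - 2)/X) = (2*X)*(X + (-2 + X)/X) = 2*X*(X + (-2 + X)/X))
L = -3 - 4*I ≈ -3.0 - 4.0*I
L*(-432 + J(-22)) = (-3 - 4*I)*(-432 + (-4 + 2*(-22) + 2*(-22)²)) = (-3 - 4*I)*(-432 + (-4 - 44 + 2*484)) = (-3 - 4*I)*(-432 + (-4 - 44 + 968)) = (-3 - 4*I)*(-432 + 920) = (-3 - 4*I)*488 = -1464 - 1952*I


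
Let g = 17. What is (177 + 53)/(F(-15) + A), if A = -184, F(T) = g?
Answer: -230/167 ≈ -1.3772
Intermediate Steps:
F(T) = 17
(177 + 53)/(F(-15) + A) = (177 + 53)/(17 - 184) = 230/(-167) = 230*(-1/167) = -230/167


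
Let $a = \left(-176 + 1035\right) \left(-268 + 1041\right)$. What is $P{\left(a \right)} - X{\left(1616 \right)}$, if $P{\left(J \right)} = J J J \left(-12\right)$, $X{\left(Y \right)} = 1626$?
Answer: $-3513170434963301742$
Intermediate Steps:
$a = 664007$ ($a = 859 \cdot 773 = 664007$)
$P{\left(J \right)} = - 12 J^{3}$ ($P{\left(J \right)} = J^{2} J \left(-12\right) = J^{3} \left(-12\right) = - 12 J^{3}$)
$P{\left(a \right)} - X{\left(1616 \right)} = - 12 \cdot 664007^{3} - 1626 = \left(-12\right) 292764202913608343 - 1626 = -3513170434963300116 - 1626 = -3513170434963301742$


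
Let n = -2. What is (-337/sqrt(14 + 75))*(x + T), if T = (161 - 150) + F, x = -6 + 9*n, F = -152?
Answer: 55605*sqrt(89)/89 ≈ 5894.1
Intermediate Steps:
x = -24 (x = -6 + 9*(-2) = -6 - 18 = -24)
T = -141 (T = (161 - 150) - 152 = 11 - 152 = -141)
(-337/sqrt(14 + 75))*(x + T) = (-337/sqrt(14 + 75))*(-24 - 141) = -337*sqrt(89)/89*(-165) = 55605*sqrt(89)/89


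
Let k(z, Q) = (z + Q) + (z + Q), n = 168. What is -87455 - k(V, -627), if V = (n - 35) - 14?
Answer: -86439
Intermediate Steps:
V = 119 (V = (168 - 35) - 14 = 133 - 14 = 119)
k(z, Q) = 2*Q + 2*z (k(z, Q) = (Q + z) + (Q + z) = 2*Q + 2*z)
-87455 - k(V, -627) = -87455 - (2*(-627) + 2*119) = -87455 - (-1254 + 238) = -87455 - 1*(-1016) = -87455 + 1016 = -86439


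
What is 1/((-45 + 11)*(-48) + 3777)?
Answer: 1/5409 ≈ 0.00018488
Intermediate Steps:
1/((-45 + 11)*(-48) + 3777) = 1/(-34*(-48) + 3777) = 1/(1632 + 3777) = 1/5409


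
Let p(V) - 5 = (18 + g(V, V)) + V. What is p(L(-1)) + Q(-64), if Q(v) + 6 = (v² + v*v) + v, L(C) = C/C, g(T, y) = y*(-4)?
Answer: 8142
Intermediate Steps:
g(T, y) = -4*y
L(C) = 1
Q(v) = -6 + v + 2*v² (Q(v) = -6 + ((v² + v*v) + v) = -6 + ((v² + v²) + v) = -6 + (2*v² + v) = -6 + (v + 2*v²) = -6 + v + 2*v²)
p(V) = 23 - 3*V (p(V) = 5 + ((18 - 4*V) + V) = 5 + (18 - 3*V) = 23 - 3*V)
p(L(-1)) + Q(-64) = (23 - 3*1) + (-6 - 64 + 2*(-64)²) = (23 - 3) + (-6 - 64 + 2*4096) = 20 + (-6 - 64 + 8192) = 20 + 8122 = 8142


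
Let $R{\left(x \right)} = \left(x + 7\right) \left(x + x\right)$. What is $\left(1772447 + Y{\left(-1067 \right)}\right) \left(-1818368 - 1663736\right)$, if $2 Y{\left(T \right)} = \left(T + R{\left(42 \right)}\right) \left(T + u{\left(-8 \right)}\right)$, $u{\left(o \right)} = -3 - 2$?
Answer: $-481167577032$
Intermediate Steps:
$u{\left(o \right)} = -5$ ($u{\left(o \right)} = -3 - 2 = -5$)
$R{\left(x \right)} = 2 x \left(7 + x\right)$ ($R{\left(x \right)} = \left(7 + x\right) 2 x = 2 x \left(7 + x\right)$)
$Y{\left(T \right)} = \frac{\left(-5 + T\right) \left(4116 + T\right)}{2}$ ($Y{\left(T \right)} = \frac{\left(T + 2 \cdot 42 \left(7 + 42\right)\right) \left(T - 5\right)}{2} = \frac{\left(T + 2 \cdot 42 \cdot 49\right) \left(-5 + T\right)}{2} = \frac{\left(T + 4116\right) \left(-5 + T\right)}{2} = \frac{\left(4116 + T\right) \left(-5 + T\right)}{2} = \frac{\left(-5 + T\right) \left(4116 + T\right)}{2}$)
$\left(1772447 + Y{\left(-1067 \right)}\right) \left(-1818368 - 1663736\right) = \left(1772447 + \left(-10290 + \frac{\left(-1067\right)^{2}}{2} + \frac{4111}{2} \left(-1067\right)\right)\right) \left(-1818368 - 1663736\right) = \left(1772447 - 1634264\right) \left(-3482104\right) = 138183 \left(-3482104\right) = -481167577032$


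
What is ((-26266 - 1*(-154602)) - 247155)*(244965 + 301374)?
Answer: -64915453641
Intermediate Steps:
((-26266 - 1*(-154602)) - 247155)*(244965 + 301374) = ((-26266 + 154602) - 247155)*546339 = (128336 - 247155)*546339 = -118819*546339 = -64915453641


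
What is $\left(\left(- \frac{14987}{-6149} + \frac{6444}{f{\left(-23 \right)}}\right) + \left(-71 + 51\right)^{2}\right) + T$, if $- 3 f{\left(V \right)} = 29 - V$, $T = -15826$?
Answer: $- \frac{7471192}{473} \approx -15795.0$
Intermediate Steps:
$f{\left(V \right)} = - \frac{29}{3} + \frac{V}{3}$ ($f{\left(V \right)} = - \frac{29 - V}{3} = - \frac{29}{3} + \frac{V}{3}$)
$\left(\left(- \frac{14987}{-6149} + \frac{6444}{f{\left(-23 \right)}}\right) + \left(-71 + 51\right)^{2}\right) + T = \left(\left(- \frac{14987}{-6149} + \frac{6444}{- \frac{29}{3} + \frac{1}{3} \left(-23\right)}\right) + \left(-71 + 51\right)^{2}\right) - 15826 = \left(\left(\left(-14987\right) \left(- \frac{1}{6149}\right) + \frac{6444}{- \frac{29}{3} - \frac{23}{3}}\right) + \left(-20\right)^{2}\right) - 15826 = \left(\left(\frac{14987}{6149} + \frac{6444}{- \frac{52}{3}}\right) + 400\right) - 15826 = \left(\left(\frac{14987}{6149} + 6444 \left(- \frac{3}{52}\right)\right) + 400\right) - 15826 = \left(\left(\frac{14987}{6149} - \frac{4833}{13}\right) + 400\right) - 15826 = \left(- \frac{174694}{473} + 400\right) - 15826 = \frac{14506}{473} - 15826 = - \frac{7471192}{473}$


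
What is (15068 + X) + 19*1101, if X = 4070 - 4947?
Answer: 35110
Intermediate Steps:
X = -877
(15068 + X) + 19*1101 = (15068 - 877) + 19*1101 = 14191 + 20919 = 35110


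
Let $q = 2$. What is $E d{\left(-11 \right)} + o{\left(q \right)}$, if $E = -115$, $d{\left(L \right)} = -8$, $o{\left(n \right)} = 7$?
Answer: $927$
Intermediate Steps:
$E d{\left(-11 \right)} + o{\left(q \right)} = \left(-115\right) \left(-8\right) + 7 = 920 + 7 = 927$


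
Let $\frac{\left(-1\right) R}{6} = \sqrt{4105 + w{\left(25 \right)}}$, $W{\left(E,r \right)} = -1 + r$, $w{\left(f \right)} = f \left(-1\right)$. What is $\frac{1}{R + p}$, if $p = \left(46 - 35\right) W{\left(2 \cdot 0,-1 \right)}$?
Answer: $\frac{11}{73198} - \frac{6 \sqrt{255}}{36599} \approx -0.0024676$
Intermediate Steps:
$w{\left(f \right)} = - f$
$p = -22$ ($p = \left(46 - 35\right) \left(-1 - 1\right) = 11 \left(-2\right) = -22$)
$R = - 24 \sqrt{255}$ ($R = - 6 \sqrt{4105 - 25} = - 6 \sqrt{4080} = - 6 \cdot 4 \sqrt{255} = - 24 \sqrt{255} \approx -383.25$)
$\frac{1}{R + p} = \frac{1}{- 24 \sqrt{255} - 22} = \frac{1}{-22 - 24 \sqrt{255}}$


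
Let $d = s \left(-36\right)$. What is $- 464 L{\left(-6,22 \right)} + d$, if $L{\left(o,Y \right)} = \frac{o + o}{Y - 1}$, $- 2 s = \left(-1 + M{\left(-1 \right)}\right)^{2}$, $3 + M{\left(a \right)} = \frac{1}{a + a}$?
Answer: $\frac{8815}{14} \approx 629.64$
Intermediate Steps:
$M{\left(a \right)} = -3 + \frac{1}{2 a}$ ($M{\left(a \right)} = -3 + \frac{1}{a + a} = -3 + \frac{1}{2 a}$)
$s = - \frac{81}{8}$ ($s = - \frac{\left(-1 - \left(3 - \frac{1}{2 \left(-1\right)}\right)\right)^{2}}{2} = - \frac{\left(-1 + \left(-3 + \frac{1}{2} \left(-1\right)\right)\right)^{2}}{2} = - \frac{\left(-1 - \frac{7}{2}\right)^{2}}{2} = - \frac{\left(- \frac{9}{2}\right)^{2}}{2} = \left(- \frac{1}{2}\right) \frac{81}{4} = - \frac{81}{8} \approx -10.125$)
$d = \frac{729}{2}$ ($d = \left(- \frac{81}{8}\right) \left(-36\right) = \frac{729}{2} \approx 364.5$)
$L{\left(o,Y \right)} = \frac{2 o}{-1 + Y}$
$- 464 L{\left(-6,22 \right)} + d = - 464 \cdot 2 \left(-6\right) \frac{1}{-1 + 22} + \frac{729}{2} = - 464 \cdot 2 \left(-6\right) \frac{1}{21} + \frac{729}{2} = \left(-464\right) \left(- \frac{4}{7}\right) + \frac{729}{2} = \frac{1856}{7} + \frac{729}{2} = \frac{8815}{14}$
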